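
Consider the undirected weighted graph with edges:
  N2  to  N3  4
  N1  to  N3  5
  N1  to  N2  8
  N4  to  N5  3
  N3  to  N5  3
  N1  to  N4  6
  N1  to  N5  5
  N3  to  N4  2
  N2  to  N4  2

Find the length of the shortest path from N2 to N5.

A few of the N2→N5 routes:
N2-N4-N5: 2 + 3 = 5
N2-N3-N5: 4 + 3 = 7
N2-N4-N3-N5: 2 + 2 + 3 = 7
N2-N3-N4-N5: 4 + 2 + 3 = 9
Shortest: 5.

5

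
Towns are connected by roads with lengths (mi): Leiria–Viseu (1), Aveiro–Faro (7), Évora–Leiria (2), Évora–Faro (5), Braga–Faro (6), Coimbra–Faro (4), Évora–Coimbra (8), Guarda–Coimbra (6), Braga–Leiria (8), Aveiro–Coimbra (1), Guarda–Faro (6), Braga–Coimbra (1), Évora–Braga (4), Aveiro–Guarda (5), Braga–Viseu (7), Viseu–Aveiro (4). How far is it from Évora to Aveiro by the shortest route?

Some routes from Évora to Aveiro:
Évora → Leiria → Viseu → Aveiro: 2 + 1 + 4 = 7
Évora → Coimbra → Aveiro: 8 + 1 = 9
Évora → Faro → Coimbra → Aveiro: 5 + 4 + 1 = 10
Évora → Braga → Coimbra → Aveiro: 4 + 1 + 1 = 6
Shortest: 6 mi.

6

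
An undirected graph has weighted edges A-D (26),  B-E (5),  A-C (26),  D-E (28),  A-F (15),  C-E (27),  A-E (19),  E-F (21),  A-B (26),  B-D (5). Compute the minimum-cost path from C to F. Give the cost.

41

Comparing a few candidate routes:
C→E→A→F: 27 + 19 + 15 = 61
C→E→F: 27 + 21 = 48
C→A→F: 26 + 15 = 41
C→A→E→F: 26 + 19 + 21 = 66
The minimum is 41.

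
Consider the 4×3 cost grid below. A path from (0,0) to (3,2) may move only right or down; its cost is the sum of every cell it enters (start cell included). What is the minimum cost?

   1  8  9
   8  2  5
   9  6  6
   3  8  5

Take (0,0) (0,1) (1,1) (1,2) (2,2) (3,2) for a total of 1 + 8 + 2 + 5 + 6 + 5 = 27.
(Top row then right column would cost 34.)

27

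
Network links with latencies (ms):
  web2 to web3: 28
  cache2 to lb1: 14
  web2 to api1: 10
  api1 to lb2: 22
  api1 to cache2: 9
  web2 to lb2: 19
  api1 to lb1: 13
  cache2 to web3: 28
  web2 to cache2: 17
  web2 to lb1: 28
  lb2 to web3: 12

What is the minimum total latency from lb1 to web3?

Comparing a few candidate routes:
lb1-api1-cache2-web3: 13 + 9 + 28 = 50
lb1-api1-lb2-web3: 13 + 22 + 12 = 47
lb1-web2-web3: 28 + 28 = 56
lb1-cache2-web3: 14 + 28 = 42
lb1-api1-web2-lb2-web3: 13 + 10 + 19 + 12 = 54
lb1-api1-web2-web3: 13 + 10 + 28 = 51
The minimum is 42 ms.

42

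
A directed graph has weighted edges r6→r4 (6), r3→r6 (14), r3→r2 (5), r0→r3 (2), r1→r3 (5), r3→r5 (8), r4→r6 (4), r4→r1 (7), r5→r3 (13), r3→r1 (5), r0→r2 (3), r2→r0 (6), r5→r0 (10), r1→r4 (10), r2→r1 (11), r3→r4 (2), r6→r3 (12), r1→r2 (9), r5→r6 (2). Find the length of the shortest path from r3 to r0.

11

Routes from r3 to r0:
r3→r1→r2→r0: 5 + 9 + 6 = 20
r3→r5→r0: 8 + 10 = 18
r3→r6→r4→r1→r2→r0: 14 + 6 + 7 + 9 + 6 = 42
r3→r4→r1→r2→r0: 2 + 7 + 9 + 6 = 24
r3→r5→r6→r4→r1→r2→r0: 8 + 2 + 6 + 7 + 9 + 6 = 38
r3→r2→r0: 5 + 6 = 11
Best route has total 11.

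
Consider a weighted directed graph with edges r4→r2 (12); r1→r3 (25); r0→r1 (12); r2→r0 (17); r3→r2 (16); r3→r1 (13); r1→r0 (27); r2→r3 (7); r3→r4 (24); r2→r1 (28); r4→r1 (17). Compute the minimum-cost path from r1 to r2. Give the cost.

Candidate routes:
r1 - r3 - r2: 25 + 16 = 41
r1 - r3 - r4 - r2: 25 + 24 + 12 = 61
Best route has total 41.

41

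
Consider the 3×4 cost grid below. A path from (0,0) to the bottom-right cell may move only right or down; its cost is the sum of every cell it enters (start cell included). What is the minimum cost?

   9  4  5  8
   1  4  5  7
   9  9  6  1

Path (0,0) → (1,0) → (1,1) → (1,2) → (2,2) → (2,3): 9 + 1 + 4 + 5 + 6 + 1 = 26.
(Top row then right column would cost 34.)

26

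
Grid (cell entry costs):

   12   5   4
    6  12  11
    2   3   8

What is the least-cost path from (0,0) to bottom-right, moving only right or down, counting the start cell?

One optimal route is [0,0]→[1,0]→[2,0]→[2,1]→[2,2].
Its cost is 12 + 6 + 2 + 3 + 8 = 31.
For comparison, the top-then-right route costs 40.

31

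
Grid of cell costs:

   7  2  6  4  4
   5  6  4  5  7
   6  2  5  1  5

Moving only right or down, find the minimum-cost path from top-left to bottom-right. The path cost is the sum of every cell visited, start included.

Cheapest: (0,0) (0,1) (1,1) (2,1) (2,2) (2,3) (2,4)
  7 + 2 + 6 + 2 + 5 + 1 + 5 = 28
For comparison, the top-then-right route costs 35.

28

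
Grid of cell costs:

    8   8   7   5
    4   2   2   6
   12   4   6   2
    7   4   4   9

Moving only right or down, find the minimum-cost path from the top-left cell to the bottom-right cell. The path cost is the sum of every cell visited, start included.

Take (0,0) -> (1,0) -> (1,1) -> (1,2) -> (1,3) -> (2,3) -> (3,3) for a total of 8 + 4 + 2 + 2 + 6 + 2 + 9 = 33.

33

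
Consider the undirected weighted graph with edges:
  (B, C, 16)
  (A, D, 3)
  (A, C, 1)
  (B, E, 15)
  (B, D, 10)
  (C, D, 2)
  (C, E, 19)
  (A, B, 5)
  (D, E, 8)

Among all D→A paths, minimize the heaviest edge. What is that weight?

2

Checking several routes:
D → A: max(3) = 3
D → C → A: max(2, 1) = 2
D → E → B → C → A: max(8, 15, 16, 1) = 16
D → C → B → A: max(2, 16, 5) = 16
D → B → A: max(10, 5) = 10
D → E → B → A: max(8, 15, 5) = 15
Best route has worst link 2.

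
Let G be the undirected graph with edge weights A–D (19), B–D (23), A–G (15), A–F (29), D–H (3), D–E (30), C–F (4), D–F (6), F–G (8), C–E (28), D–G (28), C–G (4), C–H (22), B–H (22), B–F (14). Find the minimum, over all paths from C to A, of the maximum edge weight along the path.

Comparing a few candidate routes:
C→G→A: max(4, 15) = 15
C→F→G→A: max(4, 8, 15) = 15
C→F→D→A: max(4, 6, 19) = 19
Smallest bottleneck: 15.

15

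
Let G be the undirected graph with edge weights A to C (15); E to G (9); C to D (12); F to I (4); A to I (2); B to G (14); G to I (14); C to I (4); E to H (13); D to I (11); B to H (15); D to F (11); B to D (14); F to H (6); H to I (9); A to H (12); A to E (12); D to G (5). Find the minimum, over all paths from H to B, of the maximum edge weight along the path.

14

Comparing a few candidate routes:
H -> E -> G -> B: max(13, 9, 14) = 14
H -> E -> G -> D -> B: max(13, 9, 5, 14) = 14
H -> E -> G -> I -> F -> D -> B: max(13, 9, 14, 4, 11, 14) = 14
Best route has worst link 14.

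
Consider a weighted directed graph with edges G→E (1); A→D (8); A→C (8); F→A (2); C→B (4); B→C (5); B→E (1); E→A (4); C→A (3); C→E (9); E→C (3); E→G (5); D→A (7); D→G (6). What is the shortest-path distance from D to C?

10

Candidate routes:
D - G - E - A - C: 6 + 1 + 4 + 8 = 19
D - G - E - C: 6 + 1 + 3 = 10
D - A - C: 7 + 8 = 15
Shortest: 10.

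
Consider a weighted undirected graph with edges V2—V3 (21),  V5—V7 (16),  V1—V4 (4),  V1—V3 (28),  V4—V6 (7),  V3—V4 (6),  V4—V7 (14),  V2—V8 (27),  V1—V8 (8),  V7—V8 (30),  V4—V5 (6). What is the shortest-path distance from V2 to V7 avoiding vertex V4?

57

Paths from V2 to V7 avoiding V4:
V2 → V3 → V1 → V8 → V7: 21 + 28 + 8 + 30 = 87
V2 → V8 → V7: 27 + 30 = 57
Best route has total 57.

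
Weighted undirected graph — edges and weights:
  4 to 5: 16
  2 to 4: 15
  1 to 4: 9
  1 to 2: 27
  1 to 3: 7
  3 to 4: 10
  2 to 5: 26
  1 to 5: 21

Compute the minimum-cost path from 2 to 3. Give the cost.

25

Comparing a few candidate routes:
2→1→4→3: 27 + 9 + 10 = 46
2→1→3: 27 + 7 = 34
2→5→4→3: 26 + 16 + 10 = 52
2→5→1→3: 26 + 21 + 7 = 54
2→4→1→3: 15 + 9 + 7 = 31
2→4→3: 15 + 10 = 25
Best route has total 25.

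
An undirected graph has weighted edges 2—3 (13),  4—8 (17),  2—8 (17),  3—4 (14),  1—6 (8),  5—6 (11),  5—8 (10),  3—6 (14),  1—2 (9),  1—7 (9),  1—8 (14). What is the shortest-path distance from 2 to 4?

27

Comparing a few candidate routes:
2-8-4: 17 + 17 = 34
2-3-4: 13 + 14 = 27
2-1-8-4: 9 + 14 + 17 = 40
Shortest: 27.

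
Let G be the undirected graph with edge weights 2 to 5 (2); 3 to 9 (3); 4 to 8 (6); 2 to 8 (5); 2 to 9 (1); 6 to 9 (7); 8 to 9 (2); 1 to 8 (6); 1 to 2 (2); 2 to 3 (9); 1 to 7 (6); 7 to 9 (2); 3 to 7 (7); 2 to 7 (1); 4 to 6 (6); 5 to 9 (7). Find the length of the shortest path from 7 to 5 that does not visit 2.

Paths from 7 to 5 avoiding 2:
7 -> 1 -> 8 -> 9 -> 5: 6 + 6 + 2 + 7 = 21
7 -> 1 -> 8 -> 4 -> 6 -> 9 -> 5: 6 + 6 + 6 + 6 + 7 + 7 = 38
7 -> 9 -> 5: 2 + 7 = 9
7 -> 3 -> 9 -> 5: 7 + 3 + 7 = 17
Shortest: 9.

9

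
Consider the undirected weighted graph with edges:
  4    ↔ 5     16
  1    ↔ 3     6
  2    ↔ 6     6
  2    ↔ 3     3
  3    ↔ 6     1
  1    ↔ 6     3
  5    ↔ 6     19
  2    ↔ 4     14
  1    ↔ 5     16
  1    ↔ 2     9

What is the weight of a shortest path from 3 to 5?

Comparing a few candidate routes:
3-6-5: 1 + 19 = 20
3-2-6-5: 3 + 6 + 19 = 28
3-1-5: 6 + 16 = 22
3-6-1-5: 1 + 3 + 16 = 20
3-2-6-1-5: 3 + 6 + 3 + 16 = 28
The minimum is 20.

20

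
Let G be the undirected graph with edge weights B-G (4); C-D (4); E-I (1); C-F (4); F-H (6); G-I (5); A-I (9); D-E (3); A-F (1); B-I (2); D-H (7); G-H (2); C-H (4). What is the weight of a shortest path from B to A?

11

Some routes from B to A:
B-I-A: 2 + 9 = 11
B-G-H-F-A: 4 + 2 + 6 + 1 = 13
B-I-G-H-F-A: 2 + 5 + 2 + 6 + 1 = 16
B-G-H-C-F-A: 4 + 2 + 4 + 4 + 1 = 15
B-I-E-D-C-F-A: 2 + 1 + 3 + 4 + 4 + 1 = 15
Best route has total 11.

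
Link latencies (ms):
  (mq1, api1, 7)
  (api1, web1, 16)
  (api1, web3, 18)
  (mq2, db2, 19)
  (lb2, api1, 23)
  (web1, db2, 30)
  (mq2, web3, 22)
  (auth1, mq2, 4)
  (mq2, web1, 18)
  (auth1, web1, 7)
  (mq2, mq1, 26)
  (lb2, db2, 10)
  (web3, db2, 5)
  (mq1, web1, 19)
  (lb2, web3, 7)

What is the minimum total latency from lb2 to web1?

39

Some routes from lb2 to web1:
lb2 -> web3 -> mq2 -> auth1 -> web1: 7 + 22 + 4 + 7 = 40
lb2 -> db2 -> web1: 10 + 30 = 40
lb2 -> api1 -> web1: 23 + 16 = 39
The minimum is 39 ms.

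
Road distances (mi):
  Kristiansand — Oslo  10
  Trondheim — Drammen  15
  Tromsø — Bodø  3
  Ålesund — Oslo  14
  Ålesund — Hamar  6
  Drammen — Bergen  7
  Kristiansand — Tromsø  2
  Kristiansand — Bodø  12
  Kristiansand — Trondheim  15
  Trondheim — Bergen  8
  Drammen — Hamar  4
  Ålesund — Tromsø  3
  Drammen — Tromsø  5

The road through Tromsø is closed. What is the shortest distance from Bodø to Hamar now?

Candidate routes:
Bodø -> Kristiansand -> Trondheim -> Bergen -> Drammen -> Hamar: 12 + 15 + 8 + 7 + 4 = 46
Bodø -> Kristiansand -> Oslo -> Ålesund -> Hamar: 12 + 10 + 14 + 6 = 42
Bodø -> Kristiansand -> Trondheim -> Drammen -> Hamar: 12 + 15 + 15 + 4 = 46
The minimum is 42 mi.

42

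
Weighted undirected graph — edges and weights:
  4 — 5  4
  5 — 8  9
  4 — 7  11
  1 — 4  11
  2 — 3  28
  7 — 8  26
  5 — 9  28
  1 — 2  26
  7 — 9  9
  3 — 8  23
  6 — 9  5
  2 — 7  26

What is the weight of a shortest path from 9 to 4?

20

Checking several routes:
9 - 7 - 2 - 1 - 4: 9 + 26 + 26 + 11 = 72
9 - 5 - 4: 28 + 4 = 32
9 - 7 - 2 - 3 - 8 - 5 - 4: 9 + 26 + 28 + 23 + 9 + 4 = 99
9 - 5 - 8 - 7 - 4: 28 + 9 + 26 + 11 = 74
9 - 7 - 4: 9 + 11 = 20
9 - 7 - 8 - 5 - 4: 9 + 26 + 9 + 4 = 48
Shortest: 20.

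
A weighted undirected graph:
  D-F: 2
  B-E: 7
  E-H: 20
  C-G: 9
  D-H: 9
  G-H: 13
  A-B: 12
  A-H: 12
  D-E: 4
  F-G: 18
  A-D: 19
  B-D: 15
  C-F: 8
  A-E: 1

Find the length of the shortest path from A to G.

Some routes from A to G:
A-E-D-F-C-G: 1 + 4 + 2 + 8 + 9 = 24
A-E-D-F-G: 1 + 4 + 2 + 18 = 25
A-E-D-H-G: 1 + 4 + 9 + 13 = 27
A-H-G: 12 + 13 = 25
Best route has total 24.

24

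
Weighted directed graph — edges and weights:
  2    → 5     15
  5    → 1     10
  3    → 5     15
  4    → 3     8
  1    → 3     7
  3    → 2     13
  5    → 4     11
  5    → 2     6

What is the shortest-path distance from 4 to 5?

23

Candidate routes:
4 → 3 → 5: 8 + 15 = 23
4 → 3 → 2 → 5: 8 + 13 + 15 = 36
Best route has total 23.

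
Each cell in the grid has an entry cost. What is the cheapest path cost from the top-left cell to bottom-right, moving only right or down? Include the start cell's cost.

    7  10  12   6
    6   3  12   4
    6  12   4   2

34

One optimal route is [0,0]→[1,0]→[1,1]→[1,2]→[1,3]→[2,3].
Its cost is 7 + 6 + 3 + 12 + 4 + 2 = 34.
For comparison, the top-then-right route costs 41.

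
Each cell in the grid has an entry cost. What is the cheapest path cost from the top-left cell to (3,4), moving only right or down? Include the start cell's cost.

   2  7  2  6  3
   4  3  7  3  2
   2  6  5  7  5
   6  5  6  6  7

33

Cheapest: (0,0) (1,0) (1,1) (1,2) (1,3) (1,4) (2,4) (3,4)
  2 + 4 + 3 + 7 + 3 + 2 + 5 + 7 = 33
For comparison, the top-then-right route costs 34.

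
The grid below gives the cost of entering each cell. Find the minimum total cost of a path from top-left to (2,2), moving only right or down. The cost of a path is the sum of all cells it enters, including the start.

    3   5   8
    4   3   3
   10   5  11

One optimal route is (0,0) -> (1,0) -> (1,1) -> (1,2) -> (2,2).
Its cost is 3 + 4 + 3 + 3 + 11 = 24.
For comparison, the top-then-right route costs 30.

24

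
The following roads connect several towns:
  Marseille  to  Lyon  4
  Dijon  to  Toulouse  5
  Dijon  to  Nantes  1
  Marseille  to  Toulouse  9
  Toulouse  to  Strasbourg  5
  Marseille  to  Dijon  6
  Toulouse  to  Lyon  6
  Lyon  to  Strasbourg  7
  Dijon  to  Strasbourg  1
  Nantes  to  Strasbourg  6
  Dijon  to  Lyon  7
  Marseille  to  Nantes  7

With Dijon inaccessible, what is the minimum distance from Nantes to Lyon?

Checking several routes:
Nantes→Strasbourg→Toulouse→Lyon: 6 + 5 + 6 = 17
Nantes→Strasbourg→Lyon: 6 + 7 = 13
Nantes→Marseille→Lyon: 7 + 4 = 11
Shortest: 11.

11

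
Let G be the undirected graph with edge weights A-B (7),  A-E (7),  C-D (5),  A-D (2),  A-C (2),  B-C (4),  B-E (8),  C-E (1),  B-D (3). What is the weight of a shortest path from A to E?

Checking several routes:
A → C → E: 2 + 1 = 3
A → E: 7
A → D → B → C → E: 2 + 3 + 4 + 1 = 10
A → D → C → E: 2 + 5 + 1 = 8
Best route has total 3.

3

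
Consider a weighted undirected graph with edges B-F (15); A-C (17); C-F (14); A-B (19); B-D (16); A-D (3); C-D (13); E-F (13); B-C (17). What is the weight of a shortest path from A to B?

19

Some routes from A to B:
A → D → B: 3 + 16 = 19
A → B: 19
A → D → C → B: 3 + 13 + 17 = 33
A → C → B: 17 + 17 = 34
Shortest: 19.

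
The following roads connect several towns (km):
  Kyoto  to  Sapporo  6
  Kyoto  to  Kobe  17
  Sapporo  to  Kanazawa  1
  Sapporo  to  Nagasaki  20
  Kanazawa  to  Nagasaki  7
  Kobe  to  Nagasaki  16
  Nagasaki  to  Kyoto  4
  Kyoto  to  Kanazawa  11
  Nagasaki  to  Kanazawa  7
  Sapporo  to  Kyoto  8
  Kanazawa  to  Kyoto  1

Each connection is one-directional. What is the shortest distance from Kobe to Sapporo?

Routes from Kobe to Sapporo:
Kobe→Nagasaki→Kanazawa→Kyoto→Sapporo: 16 + 7 + 1 + 6 = 30
Kobe→Nagasaki→Kyoto→Sapporo: 16 + 4 + 6 = 26
Shortest: 26 km.

26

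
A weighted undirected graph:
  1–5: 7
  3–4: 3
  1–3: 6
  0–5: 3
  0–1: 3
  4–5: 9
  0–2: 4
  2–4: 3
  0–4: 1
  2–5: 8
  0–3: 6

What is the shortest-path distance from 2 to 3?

Checking several routes:
2 -> 4 -> 3: 3 + 3 = 6
2 -> 0 -> 4 -> 3: 4 + 1 + 3 = 8
2 -> 4 -> 0 -> 3: 3 + 1 + 6 = 10
The minimum is 6.

6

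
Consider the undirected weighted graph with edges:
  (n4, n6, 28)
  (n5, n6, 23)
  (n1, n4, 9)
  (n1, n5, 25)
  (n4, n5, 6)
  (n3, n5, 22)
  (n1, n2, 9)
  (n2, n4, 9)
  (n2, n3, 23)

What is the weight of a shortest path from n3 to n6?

A few of the n3→n6 routes:
n3→n2→n4→n6: 23 + 9 + 28 = 60
n3→n2→n1→n4→n6: 23 + 9 + 9 + 28 = 69
n3→n2→n4→n5→n6: 23 + 9 + 6 + 23 = 61
n3→n5→n4→n6: 22 + 6 + 28 = 56
n3→n5→n6: 22 + 23 = 45
The minimum is 45.

45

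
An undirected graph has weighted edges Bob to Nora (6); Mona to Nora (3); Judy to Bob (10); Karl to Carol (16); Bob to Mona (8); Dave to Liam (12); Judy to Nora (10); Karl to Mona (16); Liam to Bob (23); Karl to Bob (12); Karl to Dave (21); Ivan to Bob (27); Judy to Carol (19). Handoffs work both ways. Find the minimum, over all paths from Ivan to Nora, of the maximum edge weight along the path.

Checking several routes:
Ivan → Bob → Karl → Mona → Nora: max(27, 12, 16, 3) = 27
Ivan → Bob → Karl → Carol → Judy → Nora: max(27, 12, 16, 19, 10) = 27
Ivan → Bob → Judy → Nora: max(27, 10, 10) = 27
Ivan → Bob → Nora: max(27, 6) = 27
Ivan → Bob → Liam → Dave → Karl → Mona → Nora: max(27, 23, 12, 21, 16, 3) = 27
Ivan → Bob → Judy → Carol → Karl → Mona → Nora: max(27, 10, 19, 16, 16, 3) = 27
The minimum achievable maximum is 27.

27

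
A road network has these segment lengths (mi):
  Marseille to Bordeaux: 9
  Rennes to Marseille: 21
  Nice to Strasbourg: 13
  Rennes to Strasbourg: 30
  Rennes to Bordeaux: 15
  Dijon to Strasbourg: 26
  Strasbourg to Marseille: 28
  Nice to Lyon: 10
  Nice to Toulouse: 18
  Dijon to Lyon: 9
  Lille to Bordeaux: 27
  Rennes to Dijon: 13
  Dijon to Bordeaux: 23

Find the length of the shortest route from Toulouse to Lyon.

Some routes from Toulouse to Lyon:
Toulouse - Nice - Strasbourg - Rennes - Dijon - Lyon: 18 + 13 + 30 + 13 + 9 = 83
Toulouse - Nice - Lyon: 18 + 10 = 28
Toulouse - Nice - Strasbourg - Dijon - Lyon: 18 + 13 + 26 + 9 = 66
Toulouse - Nice - Strasbourg - Marseille - Bordeaux - Dijon - Lyon: 18 + 13 + 28 + 9 + 23 + 9 = 100
Shortest: 28 mi.

28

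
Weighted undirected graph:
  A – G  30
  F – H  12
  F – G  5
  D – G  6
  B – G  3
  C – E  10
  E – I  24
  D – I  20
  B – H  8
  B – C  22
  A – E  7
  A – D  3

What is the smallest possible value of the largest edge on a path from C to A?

10

A few of the C→A routes:
C -> E -> A: max(10, 7) = 10
C -> B -> H -> F -> G -> D -> I -> E -> A: max(22, 8, 12, 5, 6, 20, 24, 7) = 24
C -> B -> G -> D -> A: max(22, 3, 6, 3) = 22
C -> E -> I -> D -> A: max(10, 24, 20, 3) = 24
C -> B -> H -> F -> G -> D -> A: max(22, 8, 12, 5, 6, 3) = 22
Smallest bottleneck: 10.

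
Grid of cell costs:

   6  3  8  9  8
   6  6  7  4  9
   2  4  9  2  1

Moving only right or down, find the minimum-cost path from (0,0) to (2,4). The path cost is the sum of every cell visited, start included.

29

Best path: (0,0) -> (0,1) -> (1,1) -> (1,2) -> (1,3) -> (2,3) -> (2,4)
Cost: 6 + 3 + 6 + 7 + 4 + 2 + 1 = 29
For comparison, the top-then-right route costs 44.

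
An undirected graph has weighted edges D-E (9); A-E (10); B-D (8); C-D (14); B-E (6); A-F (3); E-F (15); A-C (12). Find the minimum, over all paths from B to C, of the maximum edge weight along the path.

Checking several routes:
B -> E -> D -> C: max(6, 9, 14) = 14
B -> E -> A -> C: max(6, 10, 12) = 12
B -> D -> E -> A -> C: max(8, 9, 10, 12) = 12
Smallest bottleneck: 12.

12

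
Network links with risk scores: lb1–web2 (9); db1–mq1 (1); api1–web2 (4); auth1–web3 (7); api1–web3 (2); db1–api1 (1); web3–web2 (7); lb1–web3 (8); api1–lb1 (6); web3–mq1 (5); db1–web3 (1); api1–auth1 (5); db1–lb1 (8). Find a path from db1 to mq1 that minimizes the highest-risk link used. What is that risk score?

A few of the db1→mq1 routes:
db1-api1-web2-web3-mq1: max(1, 4, 7, 5) = 7
db1-api1-web3-mq1: max(1, 2, 5) = 5
db1-api1-auth1-web3-mq1: max(1, 5, 7, 5) = 7
db1-web3-mq1: max(1, 5) = 5
db1-api1-lb1-web3-mq1: max(1, 6, 8, 5) = 8
db1-mq1: max(1) = 1
Smallest bottleneck: 1.

1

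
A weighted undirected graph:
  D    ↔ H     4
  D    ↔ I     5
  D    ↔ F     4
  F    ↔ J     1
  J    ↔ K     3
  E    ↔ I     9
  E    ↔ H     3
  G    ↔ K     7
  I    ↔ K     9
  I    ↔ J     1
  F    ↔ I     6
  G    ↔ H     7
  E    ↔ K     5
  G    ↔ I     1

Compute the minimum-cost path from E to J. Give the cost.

Some routes from E to J:
E-K-J: 5 + 3 = 8
E-H-G-I-J: 3 + 7 + 1 + 1 = 12
E-I-J: 9 + 1 = 10
Shortest: 8.

8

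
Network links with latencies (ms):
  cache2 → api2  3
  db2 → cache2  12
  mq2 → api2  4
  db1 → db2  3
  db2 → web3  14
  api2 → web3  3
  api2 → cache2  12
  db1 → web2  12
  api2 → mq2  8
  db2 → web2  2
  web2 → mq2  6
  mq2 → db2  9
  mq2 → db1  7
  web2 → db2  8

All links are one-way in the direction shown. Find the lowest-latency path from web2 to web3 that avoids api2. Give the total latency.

Candidate routes:
web2→mq2→db2→web3: 6 + 9 + 14 = 29
web2→db2→web3: 8 + 14 = 22
web2→mq2→db1→db2→web3: 6 + 7 + 3 + 14 = 30
Shortest: 22 ms.

22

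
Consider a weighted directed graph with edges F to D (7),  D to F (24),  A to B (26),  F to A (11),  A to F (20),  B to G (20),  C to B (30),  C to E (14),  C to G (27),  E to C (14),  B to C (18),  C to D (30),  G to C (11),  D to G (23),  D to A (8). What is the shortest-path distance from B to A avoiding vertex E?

56

Paths from B to A avoiding E:
B-C-D-A: 18 + 30 + 8 = 56
B-G-C-D-F-A: 20 + 11 + 30 + 24 + 11 = 96
B-C-D-F-A: 18 + 30 + 24 + 11 = 83
B-G-C-D-A: 20 + 11 + 30 + 8 = 69
The minimum is 56.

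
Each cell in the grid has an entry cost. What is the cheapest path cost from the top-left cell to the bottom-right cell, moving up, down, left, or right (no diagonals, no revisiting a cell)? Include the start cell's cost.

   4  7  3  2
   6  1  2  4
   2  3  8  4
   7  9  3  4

25

Best path: (0,0) -> (1,0) -> (1,1) -> (1,2) -> (1,3) -> (2,3) -> (3,3)
Cost: 4 + 6 + 1 + 2 + 4 + 4 + 4 = 25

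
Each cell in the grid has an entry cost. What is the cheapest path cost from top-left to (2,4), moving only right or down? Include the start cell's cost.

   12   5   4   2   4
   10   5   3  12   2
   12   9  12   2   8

37

Cheapest: (0,0) (0,1) (0,2) (0,3) (0,4) (1,4) (2,4)
  12 + 5 + 4 + 2 + 4 + 2 + 8 = 37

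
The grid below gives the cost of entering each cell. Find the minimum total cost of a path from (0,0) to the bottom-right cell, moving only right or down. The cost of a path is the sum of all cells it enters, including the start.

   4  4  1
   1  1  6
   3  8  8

Path [0,0] -> [1,0] -> [1,1] -> [1,2] -> [2,2]: 4 + 1 + 1 + 6 + 8 = 20.

20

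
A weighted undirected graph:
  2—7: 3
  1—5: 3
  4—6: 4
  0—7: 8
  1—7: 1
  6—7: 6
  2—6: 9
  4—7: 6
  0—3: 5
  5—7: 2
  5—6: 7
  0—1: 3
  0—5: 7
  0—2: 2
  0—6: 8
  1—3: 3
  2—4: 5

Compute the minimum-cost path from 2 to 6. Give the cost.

9

Some routes from 2 to 6:
2→0→6: 2 + 8 = 10
2→6: 9
2→4→6: 5 + 4 = 9
2→7→6: 3 + 6 = 9
2→0→1→7→6: 2 + 3 + 1 + 6 = 12
The minimum is 9.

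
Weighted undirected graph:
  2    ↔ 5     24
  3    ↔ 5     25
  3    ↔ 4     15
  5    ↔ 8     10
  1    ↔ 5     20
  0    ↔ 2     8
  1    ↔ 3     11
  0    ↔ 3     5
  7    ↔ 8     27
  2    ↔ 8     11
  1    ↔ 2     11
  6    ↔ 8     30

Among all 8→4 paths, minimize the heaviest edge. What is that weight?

15

A few of the 8→4 routes:
8 -> 2 -> 5 -> 1 -> 3 -> 4: max(11, 24, 20, 11, 15) = 24
8 -> 2 -> 0 -> 3 -> 4: max(11, 8, 5, 15) = 15
8 -> 5 -> 1 -> 2 -> 0 -> 3 -> 4: max(10, 20, 11, 8, 5, 15) = 20
8 -> 5 -> 1 -> 3 -> 4: max(10, 20, 11, 15) = 20
8 -> 2 -> 1 -> 3 -> 4: max(11, 11, 11, 15) = 15
The minimum achievable maximum is 15.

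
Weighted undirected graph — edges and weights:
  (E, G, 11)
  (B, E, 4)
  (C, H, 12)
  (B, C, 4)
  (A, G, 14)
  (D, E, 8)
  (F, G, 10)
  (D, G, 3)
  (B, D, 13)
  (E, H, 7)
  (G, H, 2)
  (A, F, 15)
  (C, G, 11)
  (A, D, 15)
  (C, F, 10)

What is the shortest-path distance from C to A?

Checking several routes:
C - B - E - D - A: 4 + 4 + 8 + 15 = 31
C - B - E - H - G - A: 4 + 4 + 7 + 2 + 14 = 31
C - F - A: 10 + 15 = 25
C - H - G - A: 12 + 2 + 14 = 28
C - G - D - A: 11 + 3 + 15 = 29
C - G - A: 11 + 14 = 25
Best route has total 25.

25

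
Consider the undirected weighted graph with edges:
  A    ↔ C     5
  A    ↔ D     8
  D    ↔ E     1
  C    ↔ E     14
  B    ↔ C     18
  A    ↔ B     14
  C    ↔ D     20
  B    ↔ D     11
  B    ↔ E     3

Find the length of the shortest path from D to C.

13

Some routes from D to C:
D - E - C: 1 + 14 = 15
D - C: 20
D - A - C: 8 + 5 = 13
D - E - B - C: 1 + 3 + 18 = 22
Best route has total 13.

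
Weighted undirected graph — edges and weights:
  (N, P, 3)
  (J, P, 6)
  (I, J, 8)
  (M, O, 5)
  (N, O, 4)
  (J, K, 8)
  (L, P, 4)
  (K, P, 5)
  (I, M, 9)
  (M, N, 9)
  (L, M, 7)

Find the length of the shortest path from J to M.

Checking several routes:
J-I-M: 8 + 9 = 17
J-P-L-M: 6 + 4 + 7 = 17
J-P-N-O-M: 6 + 3 + 4 + 5 = 18
Shortest: 17.

17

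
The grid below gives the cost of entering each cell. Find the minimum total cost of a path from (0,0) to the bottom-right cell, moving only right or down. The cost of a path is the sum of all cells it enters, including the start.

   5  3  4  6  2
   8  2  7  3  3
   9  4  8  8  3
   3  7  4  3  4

30

Path r0c0 → r0c1 → r0c2 → r0c3 → r0c4 → r1c4 → r2c4 → r3c4: 5 + 3 + 4 + 6 + 2 + 3 + 3 + 4 = 30.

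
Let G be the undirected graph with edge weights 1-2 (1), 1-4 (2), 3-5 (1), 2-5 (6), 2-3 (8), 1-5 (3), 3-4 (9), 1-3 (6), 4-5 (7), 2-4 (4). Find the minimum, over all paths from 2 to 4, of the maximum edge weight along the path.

Checking several routes:
2-5-1-4: max(6, 3, 2) = 6
2-5-3-1-4: max(6, 1, 6, 2) = 6
2-1-5-4: max(1, 3, 7) = 7
2-1-3-5-4: max(1, 6, 1, 7) = 7
2-1-4: max(1, 2) = 2
2-4: max(4) = 4
Best route has worst link 2.

2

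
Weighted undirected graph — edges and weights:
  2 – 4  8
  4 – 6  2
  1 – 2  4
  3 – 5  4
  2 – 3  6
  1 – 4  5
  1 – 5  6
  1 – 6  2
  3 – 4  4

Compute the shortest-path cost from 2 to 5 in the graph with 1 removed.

Candidate routes:
2 - 3 - 5: 6 + 4 = 10
2 - 4 - 3 - 5: 8 + 4 + 4 = 16
Shortest: 10.

10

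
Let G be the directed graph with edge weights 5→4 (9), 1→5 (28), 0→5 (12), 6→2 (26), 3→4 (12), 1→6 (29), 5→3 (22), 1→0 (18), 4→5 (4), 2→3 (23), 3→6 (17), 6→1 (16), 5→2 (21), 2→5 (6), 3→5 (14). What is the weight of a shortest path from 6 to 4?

41

A few of the 6→4 routes:
6 → 1 → 5 → 4: 16 + 28 + 9 = 53
6 → 2 → 5 → 4: 26 + 6 + 9 = 41
6 → 1 → 0 → 5 → 4: 16 + 18 + 12 + 9 = 55
Best route has total 41.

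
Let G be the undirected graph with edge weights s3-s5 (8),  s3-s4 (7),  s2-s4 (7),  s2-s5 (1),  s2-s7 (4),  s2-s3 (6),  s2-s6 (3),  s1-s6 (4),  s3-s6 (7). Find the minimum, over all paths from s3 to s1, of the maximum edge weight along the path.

Candidate routes:
s3 → s4 → s2 → s6 → s1: max(7, 7, 3, 4) = 7
s3 → s2 → s6 → s1: max(6, 3, 4) = 6
s3 → s6 → s1: max(7, 4) = 7
s3 → s5 → s2 → s6 → s1: max(8, 1, 3, 4) = 8
The minimum achievable maximum is 6.

6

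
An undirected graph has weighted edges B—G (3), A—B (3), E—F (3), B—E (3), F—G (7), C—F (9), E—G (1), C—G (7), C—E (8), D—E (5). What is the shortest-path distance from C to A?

13

Checking several routes:
C -> E -> G -> B -> A: 8 + 1 + 3 + 3 = 15
C -> G -> B -> A: 7 + 3 + 3 = 13
C -> G -> E -> B -> A: 7 + 1 + 3 + 3 = 14
C -> E -> B -> A: 8 + 3 + 3 = 14
Best route has total 13.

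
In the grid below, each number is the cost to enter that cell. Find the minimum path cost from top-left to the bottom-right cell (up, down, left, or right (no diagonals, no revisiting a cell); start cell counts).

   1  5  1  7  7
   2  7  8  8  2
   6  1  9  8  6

Cheapest: (0,0) (0,1) (0,2) (0,3) (0,4) (1,4) (2,4)
  1 + 5 + 1 + 7 + 7 + 2 + 6 = 29

29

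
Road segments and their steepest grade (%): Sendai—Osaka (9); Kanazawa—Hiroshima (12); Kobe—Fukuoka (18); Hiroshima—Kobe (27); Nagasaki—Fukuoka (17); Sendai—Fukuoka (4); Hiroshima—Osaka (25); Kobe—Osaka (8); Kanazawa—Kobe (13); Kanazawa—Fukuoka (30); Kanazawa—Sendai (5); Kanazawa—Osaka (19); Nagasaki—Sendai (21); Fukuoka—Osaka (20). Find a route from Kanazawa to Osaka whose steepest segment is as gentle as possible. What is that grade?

Checking several routes:
Kanazawa→Osaka: max(19) = 19
Kanazawa→Kobe→Osaka: max(13, 8) = 13
Kanazawa→Sendai→Osaka: max(5, 9) = 9
Kanazawa→Sendai→Fukuoka→Kobe→Osaka: max(5, 4, 18, 8) = 18
Kanazawa→Sendai→Fukuoka→Osaka: max(5, 4, 20) = 20
Kanazawa→Kobe→Fukuoka→Sendai→Osaka: max(13, 18, 4, 9) = 18
Smallest bottleneck: 9%.

9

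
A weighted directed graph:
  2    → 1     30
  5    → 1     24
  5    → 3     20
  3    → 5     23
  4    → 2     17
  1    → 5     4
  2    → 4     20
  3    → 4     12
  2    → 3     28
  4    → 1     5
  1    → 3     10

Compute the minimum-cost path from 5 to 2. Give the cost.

49

Routes from 5 to 2:
5 -> 1 -> 3 -> 4 -> 2: 24 + 10 + 12 + 17 = 63
5 -> 3 -> 4 -> 2: 20 + 12 + 17 = 49
The minimum is 49.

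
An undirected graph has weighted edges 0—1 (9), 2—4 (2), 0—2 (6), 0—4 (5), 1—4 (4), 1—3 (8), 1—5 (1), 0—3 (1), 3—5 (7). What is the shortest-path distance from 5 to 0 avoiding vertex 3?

Candidate routes:
5 -> 1 -> 4 -> 0: 1 + 4 + 5 = 10
5 -> 1 -> 0: 1 + 9 = 10
5 -> 1 -> 4 -> 2 -> 0: 1 + 4 + 2 + 6 = 13
Best route has total 10.

10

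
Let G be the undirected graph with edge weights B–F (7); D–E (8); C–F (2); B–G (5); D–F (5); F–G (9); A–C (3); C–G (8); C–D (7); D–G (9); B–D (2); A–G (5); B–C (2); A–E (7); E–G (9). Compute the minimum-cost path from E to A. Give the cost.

7

A few of the E→A routes:
E→D→F→C→A: 8 + 5 + 2 + 3 = 18
E→D→C→A: 8 + 7 + 3 = 18
E→G→A: 9 + 5 = 14
E→D→B→C→A: 8 + 2 + 2 + 3 = 15
E→A: 7
Best route has total 7.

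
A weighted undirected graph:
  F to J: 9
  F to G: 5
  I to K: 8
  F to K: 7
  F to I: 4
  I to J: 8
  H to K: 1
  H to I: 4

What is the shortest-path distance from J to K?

Candidate routes:
J → F → K: 9 + 7 = 16
J → I → K: 8 + 8 = 16
J → F → I → H → K: 9 + 4 + 4 + 1 = 18
J → F → I → K: 9 + 4 + 8 = 21
J → I → F → K: 8 + 4 + 7 = 19
J → I → H → K: 8 + 4 + 1 = 13
The minimum is 13.

13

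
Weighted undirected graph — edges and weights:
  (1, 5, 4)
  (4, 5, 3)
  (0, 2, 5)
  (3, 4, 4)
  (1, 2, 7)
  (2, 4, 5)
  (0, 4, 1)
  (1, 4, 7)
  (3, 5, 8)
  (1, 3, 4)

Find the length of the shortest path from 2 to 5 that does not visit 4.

Candidate routes:
2→1→5: 7 + 4 = 11
2→1→3→5: 7 + 4 + 8 = 19
Best route has total 11.

11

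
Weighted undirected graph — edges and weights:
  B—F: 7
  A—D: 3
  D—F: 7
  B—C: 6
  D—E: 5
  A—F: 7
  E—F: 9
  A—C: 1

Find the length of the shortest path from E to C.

Some routes from E to C:
E → D → A → C: 5 + 3 + 1 = 9
E → D → F → A → C: 5 + 7 + 7 + 1 = 20
E → F → A → C: 9 + 7 + 1 = 17
E → F → D → A → C: 9 + 7 + 3 + 1 = 20
The minimum is 9.

9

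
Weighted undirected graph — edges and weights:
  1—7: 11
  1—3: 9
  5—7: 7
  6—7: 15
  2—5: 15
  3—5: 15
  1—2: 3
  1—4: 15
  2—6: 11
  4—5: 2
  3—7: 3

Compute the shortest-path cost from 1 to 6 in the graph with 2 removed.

Paths from 1 to 6 avoiding 2:
1 → 3 → 5 → 7 → 6: 9 + 15 + 7 + 15 = 46
1 → 4 → 5 → 7 → 6: 15 + 2 + 7 + 15 = 39
1 → 3 → 7 → 6: 9 + 3 + 15 = 27
1 → 4 → 5 → 3 → 7 → 6: 15 + 2 + 15 + 3 + 15 = 50
1 → 7 → 6: 11 + 15 = 26
Shortest: 26.

26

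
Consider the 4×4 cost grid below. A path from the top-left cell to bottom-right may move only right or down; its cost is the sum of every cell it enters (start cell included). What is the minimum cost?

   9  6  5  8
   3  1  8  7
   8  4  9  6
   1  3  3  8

31

Take (0,0) → (1,0) → (1,1) → (2,1) → (3,1) → (3,2) → (3,3) for a total of 9 + 3 + 1 + 4 + 3 + 3 + 8 = 31.
(Top row then right column would cost 49.)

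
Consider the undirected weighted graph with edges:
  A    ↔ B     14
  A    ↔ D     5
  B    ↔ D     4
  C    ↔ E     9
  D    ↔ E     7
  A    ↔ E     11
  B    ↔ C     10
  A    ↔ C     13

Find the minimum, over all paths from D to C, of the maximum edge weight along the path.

9

Checking several routes:
D-E-C: max(7, 9) = 9
D-A-C: max(5, 13) = 13
D-A-E-C: max(5, 11, 9) = 11
D-B-C: max(4, 10) = 10
The minimum achievable maximum is 9.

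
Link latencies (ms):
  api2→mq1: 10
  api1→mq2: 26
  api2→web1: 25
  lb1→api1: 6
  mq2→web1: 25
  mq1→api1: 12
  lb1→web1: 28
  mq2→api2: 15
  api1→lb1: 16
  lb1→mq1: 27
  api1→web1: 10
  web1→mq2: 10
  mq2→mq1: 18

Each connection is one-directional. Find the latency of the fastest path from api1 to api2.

Routes from api1 to api2:
api1 → web1 → mq2 → api2: 10 + 10 + 15 = 35
api1 → lb1 → web1 → mq2 → api2: 16 + 28 + 10 + 15 = 69
api1 → mq2 → api2: 26 + 15 = 41
The minimum is 35 ms.

35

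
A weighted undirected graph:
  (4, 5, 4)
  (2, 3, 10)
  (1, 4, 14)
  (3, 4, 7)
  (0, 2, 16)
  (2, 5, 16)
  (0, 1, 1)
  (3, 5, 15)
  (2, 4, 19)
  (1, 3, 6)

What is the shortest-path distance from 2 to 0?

Comparing a few candidate routes:
2-0: 16
2-4-1-0: 19 + 14 + 1 = 34
2-5-4-3-1-0: 16 + 4 + 7 + 6 + 1 = 34
2-3-4-1-0: 10 + 7 + 14 + 1 = 32
2-4-3-1-0: 19 + 7 + 6 + 1 = 33
2-3-1-0: 10 + 6 + 1 = 17
Shortest: 16.

16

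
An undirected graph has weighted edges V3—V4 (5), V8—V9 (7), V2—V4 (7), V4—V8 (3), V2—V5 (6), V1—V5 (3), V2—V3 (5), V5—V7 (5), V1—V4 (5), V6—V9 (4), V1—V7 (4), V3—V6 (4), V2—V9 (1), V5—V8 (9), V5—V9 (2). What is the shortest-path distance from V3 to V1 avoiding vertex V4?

11

A few of the V3→V1 routes:
V3 → V2 → V9 → V5 → V1: 5 + 1 + 2 + 3 = 11
V3 → V6 → V9 → V5 → V1: 4 + 4 + 2 + 3 = 13
V3 → V2 → V5 → V1: 5 + 6 + 3 = 14
The minimum is 11.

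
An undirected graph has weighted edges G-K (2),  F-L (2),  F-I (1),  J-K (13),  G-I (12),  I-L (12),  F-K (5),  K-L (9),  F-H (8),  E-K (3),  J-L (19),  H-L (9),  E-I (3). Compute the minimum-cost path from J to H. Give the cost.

26

A few of the J→H routes:
J - K - F - H: 13 + 5 + 8 = 26
J - L - H: 19 + 9 = 28
J - K - E - I - F - L - H: 13 + 3 + 3 + 1 + 2 + 9 = 31
J - L - F - H: 19 + 2 + 8 = 29
J - K - F - L - H: 13 + 5 + 2 + 9 = 29
J - K - E - I - F - H: 13 + 3 + 3 + 1 + 8 = 28
Shortest: 26.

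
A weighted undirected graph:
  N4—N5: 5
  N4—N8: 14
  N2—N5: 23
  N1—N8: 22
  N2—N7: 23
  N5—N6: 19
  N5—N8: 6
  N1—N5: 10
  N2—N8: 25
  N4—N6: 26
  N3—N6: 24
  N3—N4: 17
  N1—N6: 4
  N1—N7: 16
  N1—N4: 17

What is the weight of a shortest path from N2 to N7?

23

Comparing a few candidate routes:
N2→N5→N4→N1→N7: 23 + 5 + 17 + 16 = 61
N2→N7: 23
N2→N5→N6→N1→N7: 23 + 19 + 4 + 16 = 62
N2→N8→N5→N1→N7: 25 + 6 + 10 + 16 = 57
N2→N5→N1→N7: 23 + 10 + 16 = 49
Shortest: 23.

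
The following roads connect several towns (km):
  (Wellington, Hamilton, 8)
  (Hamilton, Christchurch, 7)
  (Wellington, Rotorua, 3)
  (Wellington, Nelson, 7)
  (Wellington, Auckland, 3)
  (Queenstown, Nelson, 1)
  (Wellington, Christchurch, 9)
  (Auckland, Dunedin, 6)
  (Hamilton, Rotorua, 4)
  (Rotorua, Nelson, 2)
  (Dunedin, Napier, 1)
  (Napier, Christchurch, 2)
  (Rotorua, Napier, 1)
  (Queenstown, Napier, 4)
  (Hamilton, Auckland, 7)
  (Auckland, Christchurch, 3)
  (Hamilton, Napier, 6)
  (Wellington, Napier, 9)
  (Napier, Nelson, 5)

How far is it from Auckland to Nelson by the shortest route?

A few of the Auckland→Nelson routes:
Auckland -> Wellington -> Rotorua -> Nelson: 3 + 3 + 2 = 8
Auckland -> Christchurch -> Napier -> Nelson: 3 + 2 + 5 = 10
Auckland -> Christchurch -> Napier -> Rotorua -> Nelson: 3 + 2 + 1 + 2 = 8
Auckland -> Dunedin -> Napier -> Rotorua -> Nelson: 6 + 1 + 1 + 2 = 10
Auckland -> Christchurch -> Napier -> Queenstown -> Nelson: 3 + 2 + 4 + 1 = 10
Best route has total 8 km.

8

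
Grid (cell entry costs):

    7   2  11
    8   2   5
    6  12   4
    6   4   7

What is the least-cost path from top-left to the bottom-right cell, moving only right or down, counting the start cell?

27

Take [0,0] → [0,1] → [1,1] → [1,2] → [2,2] → [3,2] for a total of 7 + 2 + 2 + 5 + 4 + 7 = 27.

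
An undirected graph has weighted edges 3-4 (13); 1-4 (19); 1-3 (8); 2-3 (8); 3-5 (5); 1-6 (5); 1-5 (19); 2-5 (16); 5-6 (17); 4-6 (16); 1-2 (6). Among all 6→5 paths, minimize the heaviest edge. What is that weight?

Checking several routes:
6→1→2→3→5: max(5, 6, 8, 5) = 8
6→4→3→1→2→5: max(16, 13, 8, 6, 16) = 16
6→1→3→5: max(5, 8, 5) = 8
The minimum achievable maximum is 8.

8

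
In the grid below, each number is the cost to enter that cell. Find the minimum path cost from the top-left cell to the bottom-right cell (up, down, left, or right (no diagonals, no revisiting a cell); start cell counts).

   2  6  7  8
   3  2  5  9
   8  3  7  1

18

Take [0,0] [1,0] [1,1] [2,1] [2,2] [2,3] for a total of 2 + 3 + 2 + 3 + 7 + 1 = 18.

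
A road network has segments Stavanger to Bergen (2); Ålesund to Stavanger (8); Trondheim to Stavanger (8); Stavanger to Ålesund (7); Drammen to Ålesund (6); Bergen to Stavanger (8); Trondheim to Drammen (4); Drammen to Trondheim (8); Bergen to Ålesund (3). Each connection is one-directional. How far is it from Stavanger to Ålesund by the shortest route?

Paths from Stavanger to Ålesund:
Stavanger → Bergen → Ålesund: 2 + 3 = 5
Stavanger → Ålesund: 7
Best route has total 5 mi.

5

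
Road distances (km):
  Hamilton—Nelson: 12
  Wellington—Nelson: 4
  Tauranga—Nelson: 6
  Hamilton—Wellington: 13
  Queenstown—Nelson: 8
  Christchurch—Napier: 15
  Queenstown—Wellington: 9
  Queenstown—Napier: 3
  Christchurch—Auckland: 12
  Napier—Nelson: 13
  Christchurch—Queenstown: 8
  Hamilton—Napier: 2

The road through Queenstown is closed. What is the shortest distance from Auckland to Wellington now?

Routes from Auckland to Wellington avoiding Queenstown:
Auckland → Christchurch → Napier → Nelson → Wellington: 12 + 15 + 13 + 4 = 44
Auckland → Christchurch → Napier → Hamilton → Wellington: 12 + 15 + 2 + 13 = 42
Auckland → Christchurch → Napier → Nelson → Hamilton → Wellington: 12 + 15 + 13 + 12 + 13 = 65
Auckland → Christchurch → Napier → Hamilton → Nelson → Wellington: 12 + 15 + 2 + 12 + 4 = 45
Best route has total 42 km.

42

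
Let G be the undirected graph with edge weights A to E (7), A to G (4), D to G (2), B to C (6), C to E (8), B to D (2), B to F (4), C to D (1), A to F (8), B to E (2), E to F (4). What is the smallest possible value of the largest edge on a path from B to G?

Checking several routes:
B→F→A→G: max(4, 8, 4) = 8
B→C→D→G: max(6, 1, 2) = 6
B→E→A→G: max(2, 7, 4) = 7
B→F→E→A→G: max(4, 4, 7, 4) = 7
B→F→E→C→D→G: max(4, 4, 8, 1, 2) = 8
B→D→G: max(2, 2) = 2
The minimum achievable maximum is 2.

2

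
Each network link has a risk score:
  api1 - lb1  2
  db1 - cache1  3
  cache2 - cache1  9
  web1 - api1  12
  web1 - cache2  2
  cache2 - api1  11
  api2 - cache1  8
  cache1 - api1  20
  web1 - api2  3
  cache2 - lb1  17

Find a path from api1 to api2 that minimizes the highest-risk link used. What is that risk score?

11

Comparing a few candidate routes:
api1 → cache2 → web1 → api2: max(11, 2, 3) = 11
api1 → web1 → api2: max(12, 3) = 12
api1 → web1 → cache2 → cache1 → api2: max(12, 2, 9, 8) = 12
api1 → cache2 → cache1 → api2: max(11, 9, 8) = 11
api1 → lb1 → cache2 → web1 → api2: max(2, 17, 2, 3) = 17
Smallest bottleneck: 11.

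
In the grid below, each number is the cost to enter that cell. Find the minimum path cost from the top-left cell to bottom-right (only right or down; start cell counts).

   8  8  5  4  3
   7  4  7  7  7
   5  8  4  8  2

37

Take (0,0) (0,1) (0,2) (0,3) (0,4) (1,4) (2,4) for a total of 8 + 8 + 5 + 4 + 3 + 7 + 2 = 37.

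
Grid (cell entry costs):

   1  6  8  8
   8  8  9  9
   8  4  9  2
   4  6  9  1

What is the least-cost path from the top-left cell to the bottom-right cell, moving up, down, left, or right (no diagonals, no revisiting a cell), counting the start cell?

Path r0c0 -> r0c1 -> r1c1 -> r2c1 -> r2c2 -> r2c3 -> r3c3: 1 + 6 + 8 + 4 + 9 + 2 + 1 = 31.

31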